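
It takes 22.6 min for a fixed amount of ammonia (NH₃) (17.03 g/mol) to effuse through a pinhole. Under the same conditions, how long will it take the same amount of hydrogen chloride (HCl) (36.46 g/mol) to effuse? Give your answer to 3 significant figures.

33.1 min

Using Graham's law: t_HCl/t_NH₃ = √(M_HCl/M_NH₃) = √(36.46/17.03) = √2.141 = 1.463.
So the time for HCl is 22.6 × 1.463 = 33.1 min.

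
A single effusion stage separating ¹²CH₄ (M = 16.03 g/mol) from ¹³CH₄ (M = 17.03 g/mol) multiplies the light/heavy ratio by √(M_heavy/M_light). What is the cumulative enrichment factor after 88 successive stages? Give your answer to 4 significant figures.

Overall factor = α^88 with α = √(17.03/16.03), i.e. (17.03/16.03)^(88/2).
= 1.06238^44 = 14.33.

14.33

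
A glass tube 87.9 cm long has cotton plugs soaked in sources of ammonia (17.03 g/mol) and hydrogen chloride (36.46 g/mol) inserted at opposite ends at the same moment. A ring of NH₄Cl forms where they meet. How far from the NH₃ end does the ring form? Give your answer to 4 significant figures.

52.21 cm

Distances travelled in equal time are proportional to diffusion rates, so d_NH₃/d_HCl = √(M_HCl/M_NH₃) = √(36.46/17.03) = 1.463.
With d_NH₃ + d_HCl = 87.9 cm, d_HCl = 87.9/(1 + 1.463) = 35.69 cm.
d_NH₃ = 87.9 − 35.69 = 52.21 cm.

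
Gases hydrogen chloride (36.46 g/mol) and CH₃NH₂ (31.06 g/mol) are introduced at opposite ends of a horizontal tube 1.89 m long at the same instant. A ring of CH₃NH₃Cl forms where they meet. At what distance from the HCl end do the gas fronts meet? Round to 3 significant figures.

In equal time, each gas travels a distance ∝ its rate ∝ 1/√M, so d_HCl/d_CH₃NH₂ = √(M_CH₃NH₂/M_HCl) = √(31.06/36.46) = 0.9230.
With d_HCl + d_CH₃NH₂ = 1.89 m, d_CH₃NH₂ = 1.89/(1 + 0.9230) = 0.9828 m.
d_HCl = 1.89 − 0.9828 = 0.907 m.

0.907 m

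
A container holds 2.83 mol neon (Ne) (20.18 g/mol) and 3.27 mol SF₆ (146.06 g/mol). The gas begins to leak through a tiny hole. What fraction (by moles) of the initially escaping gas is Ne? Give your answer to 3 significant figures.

The effusion rate of species i is ∝ p_i/√M_i ∝ n_i/√M_i.
x_Ne(eff) = (n_Ne/√M_Ne) / (n_Ne/√M_Ne + n_SF₆/√M_SF₆)
= (2.83/√20.18) / (2.83/√20.18 + 3.27/√146.06) = 0.6300/(0.6300 + 0.2706) = 0.700.

0.700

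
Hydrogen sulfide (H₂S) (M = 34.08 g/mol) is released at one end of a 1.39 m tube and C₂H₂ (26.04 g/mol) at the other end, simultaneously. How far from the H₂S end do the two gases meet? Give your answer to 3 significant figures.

Distances travelled in equal time are proportional to diffusion rates, so d_H₂S/d_C₂H₂ = √(M_C₂H₂/M_H₂S) = √(26.04/34.08) = 0.8741.
With d_H₂S + d_C₂H₂ = 1.39 m, d_C₂H₂ = 1.39/(1 + 0.8741) = 0.7417 m.
d_H₂S = 1.39 − 0.7417 = 0.648 m.

0.648 m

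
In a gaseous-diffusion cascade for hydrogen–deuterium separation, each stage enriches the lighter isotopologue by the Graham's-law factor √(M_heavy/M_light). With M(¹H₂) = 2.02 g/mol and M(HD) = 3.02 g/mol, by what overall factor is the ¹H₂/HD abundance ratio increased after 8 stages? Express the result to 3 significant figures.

5.00

Each stage multiplies the ratio by α = √(3.02/2.02), so after 8 stages the overall factor is α^8 = (3.02/2.02)^(8/2).
= 1.49505^4 = 5.00.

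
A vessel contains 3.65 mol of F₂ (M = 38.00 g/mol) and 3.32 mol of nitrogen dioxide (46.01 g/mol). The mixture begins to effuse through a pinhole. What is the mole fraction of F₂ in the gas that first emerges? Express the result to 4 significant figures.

0.5475

Each component's effusion rate ∝ (its partial pressure)·(1/√M) ∝ n_i/√M_i.
Mole fraction of F₂ in the effusate = (n_F₂/√M_F₂) / (n_F₂/√M_F₂ + n_NO₂/√M_NO₂)
= (3.65/√38.00) / (3.65/√38.00 + 3.32/√46.01) = 0.5921/(0.5921 + 0.4895) = 0.5475.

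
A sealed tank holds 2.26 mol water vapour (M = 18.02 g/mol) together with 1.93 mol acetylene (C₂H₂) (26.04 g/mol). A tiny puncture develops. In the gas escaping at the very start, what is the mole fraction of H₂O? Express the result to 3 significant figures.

Each component's effusion rate ∝ (its partial pressure)·(1/√M) ∝ n_i/√M_i.
Mole fraction of H₂O in the effusate = (n_H₂O/√M_H₂O) / (n_H₂O/√M_H₂O + n_C₂H₂/√M_C₂H₂)
= (2.26/√18.02) / (2.26/√18.02 + 1.93/√26.04) = 0.5324/(0.5324 + 0.3782) = 0.585.

0.585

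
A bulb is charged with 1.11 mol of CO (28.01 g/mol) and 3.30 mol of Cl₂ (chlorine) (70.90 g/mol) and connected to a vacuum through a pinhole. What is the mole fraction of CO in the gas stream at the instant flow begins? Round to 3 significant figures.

0.349

Rate_i ∝ x_i/√M_i (Graham's law weighted by mole fraction), so the effusate composition follows n_i/√M_i.
So x_CO in the escaping gas = (n_CO/√M_CO) / Σ(n_i/√M_i)
= (1.11/√28.01) / (1.11/√28.01 + 3.30/√70.90) = 0.2097/(0.2097 + 0.3919) = 0.349.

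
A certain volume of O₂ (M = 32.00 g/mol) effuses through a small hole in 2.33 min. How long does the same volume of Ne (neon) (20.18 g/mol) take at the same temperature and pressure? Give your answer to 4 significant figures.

Since effusion rate ∝ 1/√M, t_Ne/t_O₂ = √(M_Ne/M_O₂) = √(20.18/32.00) = √0.6306 = 0.7941.
So the time for Ne is 2.33 × 0.7941 = 1.850 min.

1.850 min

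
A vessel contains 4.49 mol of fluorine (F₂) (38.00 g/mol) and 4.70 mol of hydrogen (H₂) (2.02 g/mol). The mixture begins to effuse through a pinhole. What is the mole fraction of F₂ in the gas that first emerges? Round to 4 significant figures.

0.1805

The effusion rate of species i is ∝ p_i/√M_i ∝ n_i/√M_i.
So x_F₂ in the escaping gas = (n_F₂/√M_F₂) / Σ(n_i/√M_i)
= (4.49/√38.00) / (4.49/√38.00 + 4.70/√2.02) = 0.7284/(0.7284 + 3.307) = 0.1805.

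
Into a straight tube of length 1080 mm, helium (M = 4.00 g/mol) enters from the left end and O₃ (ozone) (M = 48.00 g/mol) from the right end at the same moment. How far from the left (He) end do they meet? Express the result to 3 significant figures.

The fronts meet when d_He + d_O₃ = L with d_He/d_O₃ = √(M_O₃/M_He) (Graham's law). Here √(M_O₃/M_He) = √(48.00/4.00) = 3.464.
With d_He + d_O₃ = 1080 mm, d_O₃ = 1080/(1 + 3.464) = 241.9 mm.
d_He = 1080 − 241.9 = 838 mm.

838 mm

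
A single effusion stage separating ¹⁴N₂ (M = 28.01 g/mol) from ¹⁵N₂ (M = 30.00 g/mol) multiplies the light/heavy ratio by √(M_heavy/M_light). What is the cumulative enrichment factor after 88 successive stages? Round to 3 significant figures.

20.5

Overall factor = α^88 with α = √(30.00/28.01), i.e. (30.00/28.01)^(88/2).
= 1.07105^44 = 20.5.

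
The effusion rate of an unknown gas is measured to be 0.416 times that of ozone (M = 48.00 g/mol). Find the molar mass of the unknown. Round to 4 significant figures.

277.4 g/mol

By Graham's law, rate_X/rate_O₃ = √(M_O₃/M_X).
0.416 = √(48.00/M_X)
M_X = 48.00 / 0.416² = 48.00 / 0.1731 = 277.4 g/mol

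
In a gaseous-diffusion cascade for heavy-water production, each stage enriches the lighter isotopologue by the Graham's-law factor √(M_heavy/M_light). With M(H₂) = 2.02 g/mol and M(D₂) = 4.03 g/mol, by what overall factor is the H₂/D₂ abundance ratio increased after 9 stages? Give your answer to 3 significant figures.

22.4

The single-stage factor is √(M_heavy/M_light), so 9 stages give [√(4.03/2.02)]^9 = (4.03/2.02)^(9/2).
= 1.99505^(9/2) = 22.4.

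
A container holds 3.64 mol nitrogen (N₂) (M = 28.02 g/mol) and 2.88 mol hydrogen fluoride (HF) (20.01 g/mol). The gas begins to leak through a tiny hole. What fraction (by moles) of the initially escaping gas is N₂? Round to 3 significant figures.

Effusion rate of each component ∝ n_i/√M_i (partial pressure × 1/√M).
So x_N₂ in the escaping gas = (n_N₂/√M_N₂) / Σ(n_i/√M_i)
= (3.64/√28.02) / (3.64/√28.02 + 2.88/√20.01) = 0.6876/(0.6876 + 0.6438) = 0.516.

0.516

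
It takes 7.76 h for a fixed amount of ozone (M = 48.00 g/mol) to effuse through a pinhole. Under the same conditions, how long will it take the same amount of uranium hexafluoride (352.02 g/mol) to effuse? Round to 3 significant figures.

21.0 h

Using Graham's law: t_UF₆/t_O₃ = √(M_UF₆/M_O₃) = √(352.02/48.00) = √7.334 = 2.708.
So the time for UF₆ is 7.76 × 2.708 = 21.0 h.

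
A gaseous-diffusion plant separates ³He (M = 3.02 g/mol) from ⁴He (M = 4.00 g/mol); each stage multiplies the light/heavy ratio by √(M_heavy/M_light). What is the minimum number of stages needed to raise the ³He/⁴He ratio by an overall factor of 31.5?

Single-stage factor α = √(4.00/3.02), so ln α = ½ ln(1.32450) = 0.1405.
Need α^N ≥ 31.5 ⇒ N ≥ ln(31.5) / ln α = 3.450 / 0.1405 = 24.55.
Minimum whole number of stages: N = 25.

25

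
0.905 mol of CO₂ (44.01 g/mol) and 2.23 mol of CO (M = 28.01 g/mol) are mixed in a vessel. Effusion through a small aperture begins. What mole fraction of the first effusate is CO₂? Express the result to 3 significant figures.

0.245

Each component's effusion rate ∝ (its partial pressure)·(1/√M) ∝ n_i/√M_i.
Mole fraction of CO₂ in the effusate = (n_CO₂/√M_CO₂) / (n_CO₂/√M_CO₂ + n_CO/√M_CO)
= (0.905/√44.01) / (0.905/√44.01 + 2.23/√28.01) = 0.1364/(0.1364 + 0.4214) = 0.245.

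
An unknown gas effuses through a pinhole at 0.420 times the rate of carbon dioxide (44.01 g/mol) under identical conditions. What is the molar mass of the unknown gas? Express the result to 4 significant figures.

From Graham's law, rate_X/rate_CO₂ = √(M_CO₂/M_X).
0.420 = √(44.01/M_X)
M_X = 44.01 / 0.420² = 44.01 / 0.1764 = 249.5 g/mol

249.5 g/mol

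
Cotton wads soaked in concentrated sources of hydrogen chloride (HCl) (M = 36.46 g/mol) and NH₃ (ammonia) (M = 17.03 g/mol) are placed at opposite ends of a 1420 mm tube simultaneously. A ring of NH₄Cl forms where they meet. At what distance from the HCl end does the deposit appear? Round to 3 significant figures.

576 mm

Distances travelled in equal time are proportional to diffusion rates, so d_HCl/d_NH₃ = √(M_NH₃/M_HCl) = √(17.03/36.46) = 0.6834.
With d_HCl + d_NH₃ = 1420 mm, d_NH₃ = 1420/(1 + 0.6834) = 843.5 mm.
d_HCl = 1420 − 843.5 = 576 mm.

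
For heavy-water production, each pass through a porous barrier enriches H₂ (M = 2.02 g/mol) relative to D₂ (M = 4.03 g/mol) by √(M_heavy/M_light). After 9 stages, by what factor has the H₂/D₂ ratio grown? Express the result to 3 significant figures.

22.4

Each stage multiplies the ratio by α = √(4.03/2.02), so after 9 stages the overall factor is α^9 = (4.03/2.02)^(9/2).
= 1.99505^(9/2) = 22.4.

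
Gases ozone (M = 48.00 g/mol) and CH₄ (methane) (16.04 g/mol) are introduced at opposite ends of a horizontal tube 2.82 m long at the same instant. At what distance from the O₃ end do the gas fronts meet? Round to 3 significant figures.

1.03 m

The fronts meet when d_O₃ + d_CH₄ = L with d_O₃/d_CH₄ = √(M_CH₄/M_O₃) (Graham's law). Here √(M_CH₄/M_O₃) = √(16.04/48.00) = 0.5781.
With d_O₃ + d_CH₄ = 2.82 m, d_CH₄ = 2.82/(1 + 0.5781) = 1.787 m.
d_O₃ = 2.82 − 1.787 = 1.03 m.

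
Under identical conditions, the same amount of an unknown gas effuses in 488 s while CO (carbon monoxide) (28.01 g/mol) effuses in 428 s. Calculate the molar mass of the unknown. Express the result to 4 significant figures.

36.41 g/mol

Since effusion rate ∝ 1/√M, t_X/t_CO = √(M_X/M_CO).
488/428 = 1.140 = √(M_X/28.01)
M_X = 28.01 × 1.140² = 28.01 × 1.300 = 36.41 g/mol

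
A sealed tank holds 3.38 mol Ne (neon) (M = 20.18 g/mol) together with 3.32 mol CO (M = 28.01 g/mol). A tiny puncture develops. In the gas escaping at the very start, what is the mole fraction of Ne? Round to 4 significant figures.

Each component's effusion rate ∝ (its partial pressure)·(1/√M) ∝ n_i/√M_i.
x_Ne(eff) = (n_Ne/√M_Ne) / (n_Ne/√M_Ne + n_CO/√M_CO)
= (3.38/√20.18) / (3.38/√20.18 + 3.32/√28.01) = 0.7524/(0.7524 + 0.6273) = 0.5453.

0.5453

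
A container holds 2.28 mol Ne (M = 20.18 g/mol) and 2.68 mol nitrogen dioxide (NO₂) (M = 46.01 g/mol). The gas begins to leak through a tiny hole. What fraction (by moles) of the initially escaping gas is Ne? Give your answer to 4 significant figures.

0.5623

Effusion rate of each component ∝ n_i/√M_i (partial pressure × 1/√M).
x_Ne(eff) = (n_Ne/√M_Ne) / (n_Ne/√M_Ne + n_NO₂/√M_NO₂)
= (2.28/√20.18) / (2.28/√20.18 + 2.68/√46.01) = 0.5075/(0.5075 + 0.3951) = 0.5623.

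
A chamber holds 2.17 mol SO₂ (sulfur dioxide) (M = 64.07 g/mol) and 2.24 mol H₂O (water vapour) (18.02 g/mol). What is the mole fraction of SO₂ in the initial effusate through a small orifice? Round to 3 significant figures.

The effusion rate of species i is ∝ p_i/√M_i ∝ n_i/√M_i.
Mole fraction of SO₂ in the effusate = (n_SO₂/√M_SO₂) / (n_SO₂/√M_SO₂ + n_H₂O/√M_H₂O)
= (2.17/√64.07) / (2.17/√64.07 + 2.24/√18.02) = 0.2711/(0.2711 + 0.5277) = 0.339.

0.339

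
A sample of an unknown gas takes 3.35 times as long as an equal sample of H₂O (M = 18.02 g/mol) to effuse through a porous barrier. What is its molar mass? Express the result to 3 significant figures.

From Graham's law, t_X/t_H₂O = √(M_X/M_H₂O).
3.35 = √(M_X/18.02)
M_X = 18.02 × 3.35² = 18.02 × 11.22 = 202 g/mol

202 g/mol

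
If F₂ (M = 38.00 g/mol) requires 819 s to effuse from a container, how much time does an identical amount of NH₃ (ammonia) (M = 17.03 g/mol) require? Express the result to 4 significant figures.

548.3 s

Graham's law gives t_NH₃/t_F₂ = √(M_NH₃/M_F₂) = √(17.03/38.00) = √0.4482 = 0.6694.
So the time for NH₃ is 819 × 0.6694 = 548.3 s.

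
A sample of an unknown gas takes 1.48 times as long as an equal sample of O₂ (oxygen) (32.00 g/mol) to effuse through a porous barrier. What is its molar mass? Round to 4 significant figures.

70.09 g/mol

Since effusion rate ∝ 1/√M, t_X/t_O₂ = √(M_X/M_O₂).
1.48 = √(M_X/32.00)
M_X = 32.00 × 1.48² = 32.00 × 2.190 = 70.09 g/mol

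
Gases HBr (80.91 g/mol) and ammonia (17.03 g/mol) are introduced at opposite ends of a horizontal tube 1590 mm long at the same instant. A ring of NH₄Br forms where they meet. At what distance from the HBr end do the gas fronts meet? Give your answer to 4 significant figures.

500.0 mm

Distances travelled in equal time are proportional to diffusion rates, so d_HBr/d_NH₃ = √(M_NH₃/M_HBr) = √(17.03/80.91) = 0.4588.
With d_HBr + d_NH₃ = 1590 mm, d_NH₃ = 1590/(1 + 0.4588) = 1090 mm.
d_HBr = 1590 − 1090 = 500.0 mm.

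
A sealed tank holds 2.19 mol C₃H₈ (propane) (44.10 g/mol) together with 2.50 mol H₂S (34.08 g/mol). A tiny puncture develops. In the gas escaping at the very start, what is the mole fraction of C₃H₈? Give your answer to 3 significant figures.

Each component's effusion rate ∝ (its partial pressure)·(1/√M) ∝ n_i/√M_i.
x_C₃H₈(eff) = (n_C₃H₈/√M_C₃H₈) / (n_C₃H₈/√M_C₃H₈ + n_H₂S/√M_H₂S)
= (2.19/√44.10) / (2.19/√44.10 + 2.50/√34.08) = 0.3298/(0.3298 + 0.4282) = 0.435.

0.435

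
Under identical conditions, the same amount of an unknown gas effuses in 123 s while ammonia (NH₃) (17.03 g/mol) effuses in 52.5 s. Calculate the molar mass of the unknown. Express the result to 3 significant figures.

Since effusion rate ∝ 1/√M, t_X/t_NH₃ = √(M_X/M_NH₃).
123/52.5 = 2.343 = √(M_X/17.03)
M_X = 17.03 × 2.343² = 17.03 × 5.489 = 93.5 g/mol

93.5 g/mol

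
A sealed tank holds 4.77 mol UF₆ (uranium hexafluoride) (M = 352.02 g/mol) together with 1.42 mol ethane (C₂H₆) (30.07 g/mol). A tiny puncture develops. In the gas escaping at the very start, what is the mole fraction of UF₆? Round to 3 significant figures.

Each component's effusion rate ∝ (its partial pressure)·(1/√M) ∝ n_i/√M_i.
x_UF₆(eff) = (n_UF₆/√M_UF₆) / (n_UF₆/√M_UF₆ + n_C₂H₆/√M_C₂H₆)
= (4.77/√352.02) / (4.77/√352.02 + 1.42/√30.07) = 0.2542/(0.2542 + 0.2590) = 0.495.

0.495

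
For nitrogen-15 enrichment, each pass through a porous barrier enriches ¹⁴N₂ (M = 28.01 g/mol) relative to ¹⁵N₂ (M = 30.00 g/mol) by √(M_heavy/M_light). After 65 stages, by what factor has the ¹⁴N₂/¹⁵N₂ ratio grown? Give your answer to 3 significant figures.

The single-stage factor is √(M_heavy/M_light), so 65 stages give [√(30.00/28.01)]^65 = (30.00/28.01)^(65/2).
= 1.07105^(65/2) = 9.31.

9.31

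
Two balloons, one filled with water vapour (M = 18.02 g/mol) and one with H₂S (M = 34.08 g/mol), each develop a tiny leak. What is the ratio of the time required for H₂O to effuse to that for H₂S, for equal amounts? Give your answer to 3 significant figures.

0.727

By Graham's law, t_H₂O/t_H₂S = √(M_H₂O/M_H₂S) = √(18.02/34.08) = √0.5288 = 0.727.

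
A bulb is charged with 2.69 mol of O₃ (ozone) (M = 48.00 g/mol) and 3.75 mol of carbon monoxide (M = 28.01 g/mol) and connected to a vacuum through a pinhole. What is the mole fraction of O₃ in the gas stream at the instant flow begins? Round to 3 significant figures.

0.354

Each component's effusion rate ∝ (its partial pressure)·(1/√M) ∝ n_i/√M_i.
Mole fraction of O₃ in the effusate = (n_O₃/√M_O₃) / (n_O₃/√M_O₃ + n_CO/√M_CO)
= (2.69/√48.00) / (2.69/√48.00 + 3.75/√28.01) = 0.3883/(0.3883 + 0.7086) = 0.354.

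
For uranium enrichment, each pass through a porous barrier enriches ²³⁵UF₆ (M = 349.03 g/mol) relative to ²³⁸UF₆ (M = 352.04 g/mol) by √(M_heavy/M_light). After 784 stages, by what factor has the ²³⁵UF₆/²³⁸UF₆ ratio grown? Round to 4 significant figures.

28.96

Each stage multiplies the ratio by α = √(352.04/349.03), so after 784 stages the overall factor is α^784 = (352.04/349.03)^(784/2).
= 1.00862^392 = 28.96.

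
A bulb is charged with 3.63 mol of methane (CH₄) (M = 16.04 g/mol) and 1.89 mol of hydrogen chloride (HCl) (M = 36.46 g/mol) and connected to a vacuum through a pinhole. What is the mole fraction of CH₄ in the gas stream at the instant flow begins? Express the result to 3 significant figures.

Effusion rate of each component ∝ n_i/√M_i (partial pressure × 1/√M).
So x_CH₄ in the escaping gas = (n_CH₄/√M_CH₄) / Σ(n_i/√M_i)
= (3.63/√16.04) / (3.63/√16.04 + 1.89/√36.46) = 0.9064/(0.9064 + 0.3130) = 0.743.

0.743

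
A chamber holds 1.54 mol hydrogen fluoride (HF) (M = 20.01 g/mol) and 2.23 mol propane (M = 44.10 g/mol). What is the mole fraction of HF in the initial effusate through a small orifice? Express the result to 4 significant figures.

Rate_i ∝ x_i/√M_i (Graham's law weighted by mole fraction), so the effusate composition follows n_i/√M_i.
x_HF(eff) = (n_HF/√M_HF) / (n_HF/√M_HF + n_C₃H₈/√M_C₃H₈)
= (1.54/√20.01) / (1.54/√20.01 + 2.23/√44.10) = 0.3443/(0.3443 + 0.3358) = 0.5062.

0.5062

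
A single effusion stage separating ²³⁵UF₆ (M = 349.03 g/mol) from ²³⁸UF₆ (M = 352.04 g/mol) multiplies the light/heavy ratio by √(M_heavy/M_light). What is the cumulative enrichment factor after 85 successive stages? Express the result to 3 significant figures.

After 85 stages the ratio has grown by (√(352.04/349.03))^85 = (352.04/349.03)^(85/2).
= 1.00862^(85/2) = 1.44.

1.44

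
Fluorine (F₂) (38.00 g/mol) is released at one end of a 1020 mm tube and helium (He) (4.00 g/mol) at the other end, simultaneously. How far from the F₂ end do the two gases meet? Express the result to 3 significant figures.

The fronts meet when d_F₂ + d_He = L with d_F₂/d_He = √(M_He/M_F₂) (Graham's law). Here √(M_He/M_F₂) = √(4.00/38.00) = 0.3244.
With d_F₂ + d_He = 1020 mm, d_He = 1020/(1 + 0.3244) = 770.1 mm.
d_F₂ = 1020 − 770.1 = 250 mm.

250 mm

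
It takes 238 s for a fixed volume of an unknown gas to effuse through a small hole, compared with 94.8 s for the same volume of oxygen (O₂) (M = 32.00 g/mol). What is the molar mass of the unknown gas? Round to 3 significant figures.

202 g/mol

Graham's law gives t_X/t_O₂ = √(M_X/M_O₂).
238/94.8 = 2.511 = √(M_X/32.00)
M_X = 32.00 × 2.511² = 32.00 × 6.303 = 202 g/mol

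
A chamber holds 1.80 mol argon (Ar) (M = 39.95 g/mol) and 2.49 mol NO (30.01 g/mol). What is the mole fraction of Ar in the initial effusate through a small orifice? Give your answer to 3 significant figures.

0.385

The effusion rate of species i is ∝ p_i/√M_i ∝ n_i/√M_i.
So x_Ar in the escaping gas = (n_Ar/√M_Ar) / Σ(n_i/√M_i)
= (1.80/√39.95) / (1.80/√39.95 + 2.49/√30.01) = 0.2848/(0.2848 + 0.4545) = 0.385.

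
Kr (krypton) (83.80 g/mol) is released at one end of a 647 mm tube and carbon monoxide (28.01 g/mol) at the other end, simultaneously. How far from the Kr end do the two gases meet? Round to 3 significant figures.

Graham's law gives d_Kr/d_CO = rate_Kr/rate_CO = √(M_CO/M_Kr) = √(28.01/83.80) = 0.5781.
With d_Kr + d_CO = 647 mm, d_CO = 647/(1 + 0.5781) = 410.0 mm.
d_Kr = 647 − 410.0 = 237 mm.

237 mm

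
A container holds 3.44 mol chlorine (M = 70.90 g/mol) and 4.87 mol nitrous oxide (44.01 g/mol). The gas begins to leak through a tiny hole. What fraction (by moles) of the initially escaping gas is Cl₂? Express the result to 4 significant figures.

Effusion rate of each component ∝ n_i/√M_i (partial pressure × 1/√M).
x_Cl₂(eff) = (n_Cl₂/√M_Cl₂) / (n_Cl₂/√M_Cl₂ + n_N₂O/√M_N₂O)
= (3.44/√70.90) / (3.44/√70.90 + 4.87/√44.01) = 0.4085/(0.4085 + 0.7341) = 0.3575.

0.3575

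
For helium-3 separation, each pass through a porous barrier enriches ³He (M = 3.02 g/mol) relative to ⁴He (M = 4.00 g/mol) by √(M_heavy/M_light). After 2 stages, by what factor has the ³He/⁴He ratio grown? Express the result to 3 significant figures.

Overall factor = α^2 with α = √(4.00/3.02), i.e. (4.00/3.02)^(2/2).
= 1.32450^1 = 1.32.

1.32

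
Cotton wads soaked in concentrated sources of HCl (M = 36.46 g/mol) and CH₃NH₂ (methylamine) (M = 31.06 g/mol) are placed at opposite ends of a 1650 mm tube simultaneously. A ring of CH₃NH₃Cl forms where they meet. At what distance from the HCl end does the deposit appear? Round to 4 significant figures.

The fronts meet when d_HCl + d_CH₃NH₂ = L with d_HCl/d_CH₃NH₂ = √(M_CH₃NH₂/M_HCl) (Graham's law). Here √(M_CH₃NH₂/M_HCl) = √(31.06/36.46) = 0.9230.
With d_HCl + d_CH₃NH₂ = 1650 mm, d_CH₃NH₂ = 1650/(1 + 0.9230) = 858.0 mm.
d_HCl = 1650 − 858.0 = 792.0 mm.

792.0 mm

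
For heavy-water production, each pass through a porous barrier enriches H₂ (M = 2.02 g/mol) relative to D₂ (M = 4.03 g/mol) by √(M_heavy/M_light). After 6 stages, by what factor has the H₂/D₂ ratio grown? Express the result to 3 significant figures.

7.94

Each stage multiplies the ratio by α = √(4.03/2.02), so after 6 stages the overall factor is α^6 = (4.03/2.02)^(6/2).
= 1.99505^3 = 7.94.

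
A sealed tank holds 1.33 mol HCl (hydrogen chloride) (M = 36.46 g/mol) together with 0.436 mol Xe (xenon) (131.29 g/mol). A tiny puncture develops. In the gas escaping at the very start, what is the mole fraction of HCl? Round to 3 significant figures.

Each component's effusion rate ∝ (its partial pressure)·(1/√M) ∝ n_i/√M_i.
So x_HCl in the escaping gas = (n_HCl/√M_HCl) / Σ(n_i/√M_i)
= (1.33/√36.46) / (1.33/√36.46 + 0.436/√131.29) = 0.2203/(0.2203 + 0.03805) = 0.853.

0.853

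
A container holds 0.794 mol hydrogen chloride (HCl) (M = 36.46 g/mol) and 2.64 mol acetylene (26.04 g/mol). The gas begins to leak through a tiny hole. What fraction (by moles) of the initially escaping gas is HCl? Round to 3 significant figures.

Each component's effusion rate ∝ (its partial pressure)·(1/√M) ∝ n_i/√M_i.
Mole fraction of HCl in the effusate = (n_HCl/√M_HCl) / (n_HCl/√M_HCl + n_C₂H₂/√M_C₂H₂)
= (0.794/√36.46) / (0.794/√36.46 + 2.64/√26.04) = 0.1315/(0.1315 + 0.5173) = 0.203.

0.203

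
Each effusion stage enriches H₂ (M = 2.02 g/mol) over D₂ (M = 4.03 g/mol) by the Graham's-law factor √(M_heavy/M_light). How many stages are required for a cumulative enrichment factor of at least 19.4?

9

With α = √(4.03/2.02) per stage, ln α = ½ ln(1.99505) = 0.3453.
Need α^N ≥ 19.4 ⇒ N ≥ ln(19.4) / ln α = 2.965 / 0.3453 = 8.59.
So at least 9 stages are needed.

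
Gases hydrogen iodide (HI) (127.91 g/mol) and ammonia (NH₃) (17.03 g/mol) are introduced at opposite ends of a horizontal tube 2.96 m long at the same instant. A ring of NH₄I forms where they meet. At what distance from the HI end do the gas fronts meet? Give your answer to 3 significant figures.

Distances travelled in equal time are proportional to diffusion rates, so d_HI/d_NH₃ = √(M_NH₃/M_HI) = √(17.03/127.91) = 0.3649.
With d_HI + d_NH₃ = 2.96 m, d_NH₃ = 2.96/(1 + 0.3649) = 2.169 m.
d_HI = 2.96 − 2.169 = 0.791 m.

0.791 m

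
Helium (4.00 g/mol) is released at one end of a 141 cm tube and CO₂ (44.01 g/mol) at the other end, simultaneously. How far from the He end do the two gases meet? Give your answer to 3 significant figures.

108 cm

Distances travelled in equal time are proportional to diffusion rates, so d_He/d_CO₂ = √(M_CO₂/M_He) = √(44.01/4.00) = 3.317.
With d_He + d_CO₂ = 141 cm, d_CO₂ = 141/(1 + 3.317) = 32.66 cm.
d_He = 141 − 32.66 = 108 cm.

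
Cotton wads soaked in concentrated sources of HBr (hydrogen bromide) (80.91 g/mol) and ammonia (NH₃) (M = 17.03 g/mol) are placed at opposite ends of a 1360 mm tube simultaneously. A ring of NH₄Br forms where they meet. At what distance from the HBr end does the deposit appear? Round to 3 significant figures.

Graham's law gives d_HBr/d_NH₃ = rate_HBr/rate_NH₃ = √(M_NH₃/M_HBr) = √(17.03/80.91) = 0.4588.
With d_HBr + d_NH₃ = 1360 mm, d_NH₃ = 1360/(1 + 0.4588) = 932.3 mm.
d_HBr = 1360 − 932.3 = 428 mm.

428 mm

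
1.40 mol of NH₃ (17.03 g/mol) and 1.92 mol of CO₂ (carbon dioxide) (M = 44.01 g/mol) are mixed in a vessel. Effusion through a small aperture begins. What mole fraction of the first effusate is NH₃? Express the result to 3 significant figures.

Rate_i ∝ x_i/√M_i (Graham's law weighted by mole fraction), so the effusate composition follows n_i/√M_i.
So x_NH₃ in the escaping gas = (n_NH₃/√M_NH₃) / Σ(n_i/√M_i)
= (1.40/√17.03) / (1.40/√17.03 + 1.92/√44.01) = 0.3393/(0.3393 + 0.2894) = 0.540.

0.540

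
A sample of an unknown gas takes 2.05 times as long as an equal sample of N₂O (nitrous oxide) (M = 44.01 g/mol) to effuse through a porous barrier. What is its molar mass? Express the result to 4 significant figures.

185.0 g/mol

By Graham's law, t_X/t_N₂O = √(M_X/M_N₂O).
2.05 = √(M_X/44.01)
M_X = 44.01 × 2.05² = 44.01 × 4.202 = 185.0 g/mol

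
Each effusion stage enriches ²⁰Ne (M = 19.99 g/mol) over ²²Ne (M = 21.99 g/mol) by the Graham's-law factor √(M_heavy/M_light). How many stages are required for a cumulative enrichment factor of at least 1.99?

15

With α = √(21.99/19.99) per stage, ln α = ½ ln(1.10005) = 0.04768.
Need α^N ≥ 1.99 ⇒ N ≥ ln(1.99) / ln α = 0.6881 / 0.04768 = 14.43.
Minimum whole number of stages: N = 15.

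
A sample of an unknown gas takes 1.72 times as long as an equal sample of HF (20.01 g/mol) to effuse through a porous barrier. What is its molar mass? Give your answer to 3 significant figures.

59.2 g/mol

By Graham's law, t_X/t_HF = √(M_X/M_HF).
1.72 = √(M_X/20.01)
M_X = 20.01 × 1.72² = 20.01 × 2.958 = 59.2 g/mol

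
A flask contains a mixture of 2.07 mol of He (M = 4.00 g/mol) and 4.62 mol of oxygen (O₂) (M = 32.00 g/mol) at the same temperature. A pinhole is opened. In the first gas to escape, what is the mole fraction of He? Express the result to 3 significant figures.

0.559

Rate_i ∝ x_i/√M_i (Graham's law weighted by mole fraction), so the effusate composition follows n_i/√M_i.
x_He(eff) = (n_He/√M_He) / (n_He/√M_He + n_O₂/√M_O₂)
= (2.07/√4.00) / (2.07/√4.00 + 4.62/√32.00) = 1.035/(1.035 + 0.8167) = 0.559.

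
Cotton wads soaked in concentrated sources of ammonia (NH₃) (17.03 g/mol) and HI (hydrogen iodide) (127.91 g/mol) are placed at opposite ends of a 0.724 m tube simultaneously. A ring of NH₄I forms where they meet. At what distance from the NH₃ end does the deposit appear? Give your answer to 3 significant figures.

In equal time, each gas travels a distance ∝ its rate ∝ 1/√M, so d_NH₃/d_HI = √(M_HI/M_NH₃) = √(127.91/17.03) = 2.741.
With d_NH₃ + d_HI = 0.724 m, d_HI = 0.724/(1 + 2.741) = 0.1936 m.
d_NH₃ = 0.724 − 0.1936 = 0.530 m.

0.530 m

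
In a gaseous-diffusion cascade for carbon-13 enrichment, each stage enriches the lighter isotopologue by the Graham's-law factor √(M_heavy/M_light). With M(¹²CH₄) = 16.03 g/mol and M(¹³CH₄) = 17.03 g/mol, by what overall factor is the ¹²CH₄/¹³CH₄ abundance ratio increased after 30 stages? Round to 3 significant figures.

2.48

Each stage multiplies the ratio by α = √(17.03/16.03), so after 30 stages the overall factor is α^30 = (17.03/16.03)^(30/2).
= 1.06238^15 = 2.48.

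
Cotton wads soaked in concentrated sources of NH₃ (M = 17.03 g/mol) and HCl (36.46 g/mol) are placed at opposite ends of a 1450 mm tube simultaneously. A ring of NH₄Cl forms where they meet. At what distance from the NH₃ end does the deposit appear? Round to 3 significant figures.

Graham's law gives d_NH₃/d_HCl = rate_NH₃/rate_HCl = √(M_HCl/M_NH₃) = √(36.46/17.03) = 1.463.
With d_NH₃ + d_HCl = 1450 mm, d_HCl = 1450/(1 + 1.463) = 588.7 mm.
d_NH₃ = 1450 − 588.7 = 861 mm.

861 mm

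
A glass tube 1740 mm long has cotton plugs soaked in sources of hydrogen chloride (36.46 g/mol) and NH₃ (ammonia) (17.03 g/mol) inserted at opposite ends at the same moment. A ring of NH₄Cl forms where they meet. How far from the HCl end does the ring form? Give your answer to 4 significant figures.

The fronts meet when d_HCl + d_NH₃ = L with d_HCl/d_NH₃ = √(M_NH₃/M_HCl) (Graham's law). Here √(M_NH₃/M_HCl) = √(17.03/36.46) = 0.6834.
With d_HCl + d_NH₃ = 1740 mm, d_NH₃ = 1740/(1 + 0.6834) = 1034 mm.
d_HCl = 1740 − 1034 = 706.4 mm.

706.4 mm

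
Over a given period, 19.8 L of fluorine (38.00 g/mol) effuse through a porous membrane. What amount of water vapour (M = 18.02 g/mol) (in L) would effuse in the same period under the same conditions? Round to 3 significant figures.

28.8 L

Using Graham's law: rate_H₂O/rate_F₂ = √(M_F₂/M_H₂O) = √(38.00/18.02) = √2.109 = 1.452.
So the volume for H₂O is 19.8 × 1.452 = 28.8 L.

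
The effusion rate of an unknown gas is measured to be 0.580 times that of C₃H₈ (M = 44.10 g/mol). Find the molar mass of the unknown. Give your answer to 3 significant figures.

131 g/mol

Using Graham's law: rate_X/rate_C₃H₈ = √(M_C₃H₈/M_X).
0.580 = √(44.10/M_X)
M_X = 44.10 / 0.580² = 44.10 / 0.3364 = 131 g/mol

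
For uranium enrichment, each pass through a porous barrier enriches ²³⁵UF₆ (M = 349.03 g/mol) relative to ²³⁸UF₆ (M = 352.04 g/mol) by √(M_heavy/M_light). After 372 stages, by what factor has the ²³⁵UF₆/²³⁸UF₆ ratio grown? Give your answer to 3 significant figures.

Overall factor = α^372 with α = √(352.04/349.03), i.e. (352.04/349.03)^(372/2).
= 1.00862^186 = 4.94.

4.94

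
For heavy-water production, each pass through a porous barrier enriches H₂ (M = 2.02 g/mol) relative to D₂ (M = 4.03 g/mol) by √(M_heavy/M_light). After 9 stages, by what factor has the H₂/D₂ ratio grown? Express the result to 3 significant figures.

22.4

Each stage multiplies the ratio by α = √(4.03/2.02), so after 9 stages the overall factor is α^9 = (4.03/2.02)^(9/2).
= 1.99505^(9/2) = 22.4.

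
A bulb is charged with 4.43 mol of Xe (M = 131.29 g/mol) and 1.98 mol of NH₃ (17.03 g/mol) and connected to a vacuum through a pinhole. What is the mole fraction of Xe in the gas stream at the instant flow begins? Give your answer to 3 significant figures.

Rate_i ∝ x_i/√M_i (Graham's law weighted by mole fraction), so the effusate composition follows n_i/√M_i.
x_Xe(eff) = (n_Xe/√M_Xe) / (n_Xe/√M_Xe + n_NH₃/√M_NH₃)
= (4.43/√131.29) / (4.43/√131.29 + 1.98/√17.03) = 0.3866/(0.3866 + 0.4798) = 0.446.

0.446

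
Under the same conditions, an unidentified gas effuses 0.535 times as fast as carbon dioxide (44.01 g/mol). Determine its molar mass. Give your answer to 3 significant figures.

By Graham's law, rate_X/rate_CO₂ = √(M_CO₂/M_X).
0.535 = √(44.01/M_X)
M_X = 44.01 / 0.535² = 44.01 / 0.2862 = 154 g/mol

154 g/mol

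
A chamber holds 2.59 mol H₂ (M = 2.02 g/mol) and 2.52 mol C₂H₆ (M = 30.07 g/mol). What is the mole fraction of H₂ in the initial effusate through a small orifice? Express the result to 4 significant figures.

Each component's effusion rate ∝ (its partial pressure)·(1/√M) ∝ n_i/√M_i.
So x_H₂ in the escaping gas = (n_H₂/√M_H₂) / Σ(n_i/√M_i)
= (2.59/√2.02) / (2.59/√2.02 + 2.52/√30.07) = 1.822/(1.822 + 0.4596) = 0.7986.

0.7986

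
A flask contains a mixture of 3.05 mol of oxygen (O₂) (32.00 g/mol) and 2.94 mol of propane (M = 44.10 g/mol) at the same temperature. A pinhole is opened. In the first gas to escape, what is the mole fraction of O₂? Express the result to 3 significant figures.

Rate_i ∝ x_i/√M_i (Graham's law weighted by mole fraction), so the effusate composition follows n_i/√M_i.
Mole fraction of O₂ in the effusate = (n_O₂/√M_O₂) / (n_O₂/√M_O₂ + n_C₃H₈/√M_C₃H₈)
= (3.05/√32.00) / (3.05/√32.00 + 2.94/√44.10) = 0.5392/(0.5392 + 0.4427) = 0.549.

0.549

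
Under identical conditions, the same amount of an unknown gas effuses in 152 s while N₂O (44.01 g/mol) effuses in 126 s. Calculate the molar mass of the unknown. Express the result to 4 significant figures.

64.05 g/mol

By Graham's law, t_X/t_N₂O = √(M_X/M_N₂O).
152/126 = 1.206 = √(M_X/44.01)
M_X = 44.01 × 1.206² = 44.01 × 1.455 = 64.05 g/mol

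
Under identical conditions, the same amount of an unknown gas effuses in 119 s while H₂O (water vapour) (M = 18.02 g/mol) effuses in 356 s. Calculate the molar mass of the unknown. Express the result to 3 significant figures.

Using Graham's law: t_X/t_H₂O = √(M_X/M_H₂O).
119/356 = 0.3343 = √(M_X/18.02)
M_X = 18.02 × 0.3343² = 18.02 × 0.1117 = 2.01 g/mol

2.01 g/mol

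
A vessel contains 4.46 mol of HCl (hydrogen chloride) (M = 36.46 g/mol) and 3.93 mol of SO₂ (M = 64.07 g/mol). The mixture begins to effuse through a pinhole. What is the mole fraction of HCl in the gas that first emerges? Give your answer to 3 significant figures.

0.601

Rate_i ∝ x_i/√M_i (Graham's law weighted by mole fraction), so the effusate composition follows n_i/√M_i.
Mole fraction of HCl in the effusate = (n_HCl/√M_HCl) / (n_HCl/√M_HCl + n_SO₂/√M_SO₂)
= (4.46/√36.46) / (4.46/√36.46 + 3.93/√64.07) = 0.7386/(0.7386 + 0.4910) = 0.601.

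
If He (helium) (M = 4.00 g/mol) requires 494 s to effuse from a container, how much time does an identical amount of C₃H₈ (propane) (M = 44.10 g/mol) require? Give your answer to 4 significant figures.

1640 s

Since effusion rate ∝ 1/√M, t_C₃H₈/t_He = √(M_C₃H₈/M_He) = √(44.10/4.00) = √11.03 = 3.320.
So the time for C₃H₈ is 494 × 3.320 = 1640 s.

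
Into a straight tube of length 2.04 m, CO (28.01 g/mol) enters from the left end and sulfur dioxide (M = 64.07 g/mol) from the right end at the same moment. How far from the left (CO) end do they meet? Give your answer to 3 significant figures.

1.23 m

The fronts meet when d_CO + d_SO₂ = L with d_CO/d_SO₂ = √(M_SO₂/M_CO) (Graham's law). Here √(M_SO₂/M_CO) = √(64.07/28.01) = 1.512.
With d_CO + d_SO₂ = 2.04 m, d_SO₂ = 2.04/(1 + 1.512) = 0.8120 m.
d_CO = 2.04 − 0.8120 = 1.23 m.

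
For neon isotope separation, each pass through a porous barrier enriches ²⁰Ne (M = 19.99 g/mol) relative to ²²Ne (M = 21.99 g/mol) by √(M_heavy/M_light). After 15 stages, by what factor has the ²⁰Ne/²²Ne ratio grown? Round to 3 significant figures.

2.04

After 15 stages the ratio has grown by (√(21.99/19.99))^15 = (21.99/19.99)^(15/2).
= 1.10005^(15/2) = 2.04.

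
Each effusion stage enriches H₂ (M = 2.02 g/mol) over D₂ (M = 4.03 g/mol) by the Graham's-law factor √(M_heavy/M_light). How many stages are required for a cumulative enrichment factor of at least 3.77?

4

With α = √(4.03/2.02) per stage, ln α = ½ ln(1.99505) = 0.3453.
Need α^N ≥ 3.77 ⇒ N ≥ ln(3.77) / ln α = 1.327 / 0.3453 = 3.84.
So at least 4 stages are needed.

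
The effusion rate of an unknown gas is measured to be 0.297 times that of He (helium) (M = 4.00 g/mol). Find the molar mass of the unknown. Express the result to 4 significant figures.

45.35 g/mol

Since effusion rate ∝ 1/√M, rate_X/rate_He = √(M_He/M_X).
0.297 = √(4.00/M_X)
M_X = 4.00 / 0.297² = 4.00 / 0.08821 = 45.35 g/mol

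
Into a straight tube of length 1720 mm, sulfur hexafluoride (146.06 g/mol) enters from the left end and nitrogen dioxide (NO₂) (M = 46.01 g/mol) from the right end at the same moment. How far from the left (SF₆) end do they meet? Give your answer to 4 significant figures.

618.3 mm

In equal time, each gas travels a distance ∝ its rate ∝ 1/√M, so d_SF₆/d_NO₂ = √(M_NO₂/M_SF₆) = √(46.01/146.06) = 0.5613.
With d_SF₆ + d_NO₂ = 1720 mm, d_NO₂ = 1720/(1 + 0.5613) = 1102 mm.
d_SF₆ = 1720 − 1102 = 618.3 mm.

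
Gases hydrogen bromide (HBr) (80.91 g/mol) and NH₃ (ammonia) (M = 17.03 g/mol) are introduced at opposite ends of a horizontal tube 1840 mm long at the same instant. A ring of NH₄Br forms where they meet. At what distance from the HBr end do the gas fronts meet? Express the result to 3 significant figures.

The fronts meet when d_HBr + d_NH₃ = L with d_HBr/d_NH₃ = √(M_NH₃/M_HBr) (Graham's law). Here √(M_NH₃/M_HBr) = √(17.03/80.91) = 0.4588.
With d_HBr + d_NH₃ = 1840 mm, d_NH₃ = 1840/(1 + 0.4588) = 1261 mm.
d_HBr = 1840 − 1261 = 579 mm.

579 mm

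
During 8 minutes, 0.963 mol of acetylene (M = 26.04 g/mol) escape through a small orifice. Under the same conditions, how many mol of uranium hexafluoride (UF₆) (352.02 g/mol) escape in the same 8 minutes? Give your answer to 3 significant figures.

0.262 mol

Graham's law gives rate_UF₆/rate_C₂H₂ = √(M_C₂H₂/M_UF₆) = √(26.04/352.02) = √0.07397 = 0.2720.
So the amount for UF₆ is 0.963 × 0.2720 = 0.262 mol.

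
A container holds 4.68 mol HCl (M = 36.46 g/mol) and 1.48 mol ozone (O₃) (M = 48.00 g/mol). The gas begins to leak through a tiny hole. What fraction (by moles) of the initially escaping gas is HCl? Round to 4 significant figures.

Each component's effusion rate ∝ (its partial pressure)·(1/√M) ∝ n_i/√M_i.
So x_HCl in the escaping gas = (n_HCl/√M_HCl) / Σ(n_i/√M_i)
= (4.68/√36.46) / (4.68/√36.46 + 1.48/√48.00) = 0.7751/(0.7751 + 0.2136) = 0.7839.

0.7839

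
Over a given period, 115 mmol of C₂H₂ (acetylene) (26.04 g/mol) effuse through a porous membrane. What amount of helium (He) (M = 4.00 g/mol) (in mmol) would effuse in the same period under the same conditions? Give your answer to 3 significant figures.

Since effusion rate ∝ 1/√M, rate_He/rate_C₂H₂ = √(M_C₂H₂/M_He) = √(26.04/4.00) = √6.510 = 2.551.
So the amount for He is 115 × 2.551 = 293 mmol.

293 mmol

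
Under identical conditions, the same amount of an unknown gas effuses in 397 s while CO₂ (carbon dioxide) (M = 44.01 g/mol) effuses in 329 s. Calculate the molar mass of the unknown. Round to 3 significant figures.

64.1 g/mol

Since effusion rate ∝ 1/√M, t_X/t_CO₂ = √(M_X/M_CO₂).
397/329 = 1.207 = √(M_X/44.01)
M_X = 44.01 × 1.207² = 44.01 × 1.456 = 64.1 g/mol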